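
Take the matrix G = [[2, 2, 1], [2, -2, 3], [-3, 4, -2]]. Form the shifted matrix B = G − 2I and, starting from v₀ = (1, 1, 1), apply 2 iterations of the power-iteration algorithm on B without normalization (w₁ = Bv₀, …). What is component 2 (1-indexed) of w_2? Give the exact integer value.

B = G − 2I has rows (0, 2, 1); (2, -4, 3); (-3, 4, -4)
w1 = Bv₀ = (3, 1, -3)
w2 = Bw1 = (-1, -7, 7)
Requested component of w2: -7

-7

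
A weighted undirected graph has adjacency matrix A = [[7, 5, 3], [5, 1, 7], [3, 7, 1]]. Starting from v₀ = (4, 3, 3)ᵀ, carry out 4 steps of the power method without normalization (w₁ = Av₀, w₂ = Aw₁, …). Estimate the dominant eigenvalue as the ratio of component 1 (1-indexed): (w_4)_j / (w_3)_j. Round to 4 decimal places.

w1 = Av₀ = (52, 44, 36)
w2 = Aw1 = (692, 556, 500)
w3 = Aw2 = (9124, 7516, 6468)
w4 = Aw3 = (120852, 98412, 86452)
Ratio at component: 120852 / 9124 = 13.2455

13.2455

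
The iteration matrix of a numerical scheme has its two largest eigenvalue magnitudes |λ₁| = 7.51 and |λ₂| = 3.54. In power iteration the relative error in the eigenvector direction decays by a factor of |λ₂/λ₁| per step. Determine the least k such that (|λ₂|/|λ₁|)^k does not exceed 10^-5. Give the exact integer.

16

|λ₂/λ₁| = 3.54/7.51 = 0.47137
Need k ≥ ln(10^-5) / ln(0.47137) = -11.5129 / -0.7521 ≈ 15.308
Smallest integer k satisfying the bound: 16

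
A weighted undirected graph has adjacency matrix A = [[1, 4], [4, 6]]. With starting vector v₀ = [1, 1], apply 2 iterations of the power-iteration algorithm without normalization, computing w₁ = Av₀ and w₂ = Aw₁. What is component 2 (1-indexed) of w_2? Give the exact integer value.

w1 = Av₀ = (5, 10)
w2 = Aw1 = (45, 80)
The requested component of w2 is 80.

80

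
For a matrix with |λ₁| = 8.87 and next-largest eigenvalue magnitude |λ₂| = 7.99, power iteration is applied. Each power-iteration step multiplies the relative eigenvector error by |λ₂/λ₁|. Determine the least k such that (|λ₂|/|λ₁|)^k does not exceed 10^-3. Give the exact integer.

|λ₂/λ₁| = 7.99/8.87 = 0.90079
Need k ≥ ln(10^-3) / ln(0.90079) = -6.9078 / -0.1045 ≈ 66.113
Smallest integer k satisfying the bound: 67

67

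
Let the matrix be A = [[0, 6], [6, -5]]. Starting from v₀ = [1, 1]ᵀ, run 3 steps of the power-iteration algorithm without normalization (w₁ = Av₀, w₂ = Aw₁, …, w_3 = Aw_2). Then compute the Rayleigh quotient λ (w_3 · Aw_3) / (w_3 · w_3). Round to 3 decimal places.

w1 = Av₀ = (0·1 + 6·1; 6·1 + (-5)·1) = (6, 1)
w2 = Aw1 = (0·6 + 6·1; 6·6 + (-5)·1) = (6, 31)
w3 = Aw2 = (186, -119)
Aw3 = (-714, 1711)
w3·Aw3 = 186·(-714) + (-119)·1711 = -336413; w3·w3 = 186·186 + (-119)·(-119) = 48757
λ ≈ -336413/48757 = -6.900

-6.900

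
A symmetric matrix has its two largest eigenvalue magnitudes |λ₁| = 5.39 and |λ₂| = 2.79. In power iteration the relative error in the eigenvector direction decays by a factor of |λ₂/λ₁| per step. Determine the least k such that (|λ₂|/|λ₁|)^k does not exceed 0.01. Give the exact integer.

|λ₂/λ₁| = 2.79/5.39 = 0.51763
Need k ≥ ln(0.01) / ln(0.51763) = -4.6052 / -0.6585 ≈ 6.993
Smallest integer k satisfying the bound: 7

7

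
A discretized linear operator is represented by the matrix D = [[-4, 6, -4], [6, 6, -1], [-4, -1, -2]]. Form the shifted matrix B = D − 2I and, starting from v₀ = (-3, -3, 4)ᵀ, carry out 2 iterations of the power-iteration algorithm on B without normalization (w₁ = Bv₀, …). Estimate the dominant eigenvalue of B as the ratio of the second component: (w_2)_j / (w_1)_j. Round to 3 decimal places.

6.794

B = D − 2I has rows (-6, 6, -4); (6, 4, -1); (-4, -1, -4)
w1 = Bv₀ = ((-6)·(-3) + 6·(-3) + (-4)·4; 6·(-3) + 4·(-3) + (-1)·4; (-4)·(-3) + (-1)·(-3) + (-4)·4) = (-16, -34, -1)
w2 = Bw1 = ((-6)·(-16) + 6·(-34) + (-4)·(-1); 6·(-16) + 4·(-34) + (-1)·(-1); (-4)·(-16) + (-1)·(-34) + (-4)·(-1)) = (-104, -231, 102)
Ratio: -231/-34 = 6.794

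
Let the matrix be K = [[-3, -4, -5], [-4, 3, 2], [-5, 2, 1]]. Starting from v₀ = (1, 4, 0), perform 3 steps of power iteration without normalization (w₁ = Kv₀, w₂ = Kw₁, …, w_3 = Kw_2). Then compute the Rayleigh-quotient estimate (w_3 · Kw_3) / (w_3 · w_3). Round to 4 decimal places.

w1 = Kv₀ = (-19, 8, 3)
w2 = Kw1 = (10, 106, 114)
w3 = Kw2 = (-1024, 506, 276)
Kw3 = (-332, 6166, 6408)
w3·Kw3 = (-1024)·(-332) + 506·6166 + 276·6408 = 5228572; w3·w3 = (-1024)·(-1024) + 506·506 + 276·276 = 1380788
λ ≈ 5228572/1380788 = 3.7867

λ ≈ 3.7867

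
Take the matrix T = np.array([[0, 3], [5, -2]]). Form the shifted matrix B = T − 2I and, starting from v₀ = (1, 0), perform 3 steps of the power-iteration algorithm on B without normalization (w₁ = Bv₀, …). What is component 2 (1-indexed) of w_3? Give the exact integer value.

215

B = T − 2I has rows (-2, 3); (5, -4)
w1 = Bv₀ = ((-2)·1 + 3·0; 5·1 + (-4)·0) = (-2, 5)
w2 = Bw1 = ((-2)·(-2) + 3·5; 5·(-2) + (-4)·5) = (19, -30)
w3 = Bw2 = (-128, 215)
Requested component of w3: 215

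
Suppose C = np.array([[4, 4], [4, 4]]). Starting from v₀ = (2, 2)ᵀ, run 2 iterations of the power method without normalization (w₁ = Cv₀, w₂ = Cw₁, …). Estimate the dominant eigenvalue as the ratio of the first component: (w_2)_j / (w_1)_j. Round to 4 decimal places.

λ ≈ 8.0000

w1 = Cv₀ = (4·2 + 4·2; 4·2 + 4·2) = (16, 16)
w2 = Cw1 = (4·16 + 4·16; 4·16 + 4·16) = (128, 128)
Ratio at component: 128 / 16 = 8.0000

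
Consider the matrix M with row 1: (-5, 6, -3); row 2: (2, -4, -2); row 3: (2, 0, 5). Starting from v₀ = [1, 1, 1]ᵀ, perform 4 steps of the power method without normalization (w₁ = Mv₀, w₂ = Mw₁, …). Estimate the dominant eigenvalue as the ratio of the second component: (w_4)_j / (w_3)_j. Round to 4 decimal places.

w1 = Mv₀ = ((-5)·1 + 6·1 + (-3)·1; 2·1 + (-4)·1 + (-2)·1; 2·1 + 0·1 + 5·1) = (-2, -4, 7)
w2 = Mw1 = ((-5)·(-2) + 6·(-4) + (-3)·7; 2·(-2) + (-4)·(-4) + (-2)·7; 2·(-2) + 0·(-4) + 5·7) = (-35, -2, 31)
w3 = Mw2 = (70, -124, 85)
w4 = Mw3 = (-1349, 466, 565)
Ratio at component: 466 / -124 = -3.7581

-3.7581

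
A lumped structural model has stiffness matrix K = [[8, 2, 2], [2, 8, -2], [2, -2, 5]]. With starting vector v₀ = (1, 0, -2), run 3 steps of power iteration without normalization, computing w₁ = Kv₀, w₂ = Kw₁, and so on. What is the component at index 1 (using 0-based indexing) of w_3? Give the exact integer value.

720

w1 = Kv₀ = (8·1 + 2·0 + 2·(-2); 2·1 + 8·0 + (-2)·(-2); 2·1 + (-2)·0 + 5·(-2)) = (4, 6, -8)
w2 = Kw1 = (8·4 + 2·6 + 2·(-8); 2·4 + 8·6 + (-2)·(-8); 2·4 + (-2)·6 + 5·(-8)) = (28, 72, -44)
w3 = Kw2 = (280, 720, -308)
The requested component of w3 is 720.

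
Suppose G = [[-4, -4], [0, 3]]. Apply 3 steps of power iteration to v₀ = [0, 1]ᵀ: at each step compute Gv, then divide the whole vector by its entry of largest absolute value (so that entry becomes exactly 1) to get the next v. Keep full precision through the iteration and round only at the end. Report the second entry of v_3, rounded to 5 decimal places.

-0.51923

Gv0 = (-4.000000, 3.000000); divide by -4.000000 → v1 = (1.000000, -0.750000)
Gv1 = (-1.000000, -2.250000); divide by -2.250000 → v2 = (0.444444, 1.000000)
Gv2 = (-5.777778, 3.000000); divide by -5.777778 → v3 = (1.000000, -0.519231)
Requested entry of v3: 27/-52 = -0.51923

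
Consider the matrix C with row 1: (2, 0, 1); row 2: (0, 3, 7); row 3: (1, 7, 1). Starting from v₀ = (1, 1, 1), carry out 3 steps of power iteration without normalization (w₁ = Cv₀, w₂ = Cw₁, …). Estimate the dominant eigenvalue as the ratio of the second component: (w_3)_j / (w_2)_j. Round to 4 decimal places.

w1 = Cv₀ = (2·1 + 0·1 + 1·1; 0·1 + 3·1 + 7·1; 1·1 + 7·1 + 1·1) = (3, 10, 9)
w2 = Cw1 = (2·3 + 0·10 + 1·9; 0·3 + 3·10 + 7·9; 1·3 + 7·10 + 1·9) = (15, 93, 82)
w3 = Cw2 = (112, 853, 748)
Ratio at component: 853 / 93 = 9.1720

λ ≈ 9.1720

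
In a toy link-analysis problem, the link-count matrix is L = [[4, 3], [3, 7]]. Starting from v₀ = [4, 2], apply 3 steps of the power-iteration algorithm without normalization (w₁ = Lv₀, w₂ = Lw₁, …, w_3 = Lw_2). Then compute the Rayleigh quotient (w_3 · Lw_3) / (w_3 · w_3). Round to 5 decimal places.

8.85358

w1 = Lv₀ = (22, 26)
w2 = Lw1 = (166, 248)
w3 = Lw2 = (1408, 2234)
Lw3 = (12334, 19862)
w3·Lw3 = 1408·12334 + 2234·19862 = 61737980; w3·w3 = 1408·1408 + 2234·2234 = 6973220
λ ≈ 61737980/6973220 = 8.85358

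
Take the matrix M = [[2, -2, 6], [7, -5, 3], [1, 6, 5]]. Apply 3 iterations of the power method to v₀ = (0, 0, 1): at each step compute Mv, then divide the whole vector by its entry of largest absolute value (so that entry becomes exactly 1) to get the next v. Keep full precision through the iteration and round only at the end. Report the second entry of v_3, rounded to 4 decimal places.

0.3546

Mv0 = (6.00000, 3.00000, 5.00000); divide by 6.00000 → v1 = (1.00000, 0.50000, 0.83333)
Mv1 = (6.00000, 7.00000, 8.16667); divide by 8.16667 → v2 = (0.73469, 0.85714, 1.00000)
Mv2 = (5.75510, 3.85714, 10.87755); divide by 10.87755 → v3 = (0.52908, 0.35460, 1.00000)
Requested entry of v3: 189/533 = 0.3546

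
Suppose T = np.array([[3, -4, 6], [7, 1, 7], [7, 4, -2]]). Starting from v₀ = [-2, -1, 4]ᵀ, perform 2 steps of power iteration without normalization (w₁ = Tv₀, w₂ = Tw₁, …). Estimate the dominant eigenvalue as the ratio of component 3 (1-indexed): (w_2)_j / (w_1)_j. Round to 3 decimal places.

w1 = Tv₀ = (3·(-2) + (-4)·(-1) + 6·4; 7·(-2) + 1·(-1) + 7·4; 7·(-2) + 4·(-1) + (-2)·4) = (22, 13, -26)
w2 = Tw1 = (3·22 + (-4)·13 + 6·(-26); 7·22 + 1·13 + 7·(-26); 7·22 + 4·13 + (-2)·(-26)) = (-142, -15, 258)
Ratio at component: 258 / -26 = -9.923

λ ≈ -9.923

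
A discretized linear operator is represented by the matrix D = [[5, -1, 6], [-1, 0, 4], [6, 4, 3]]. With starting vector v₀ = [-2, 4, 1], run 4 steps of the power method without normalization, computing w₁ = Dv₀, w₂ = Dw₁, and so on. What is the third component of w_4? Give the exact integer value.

w1 = Dv₀ = (-8, 6, 7)
w2 = Dw1 = (-4, 36, -3)
w3 = Dw2 = (-74, -8, 111)
w4 = Dw3 = (304, 518, -143)
The requested component of w4 is -143.

-143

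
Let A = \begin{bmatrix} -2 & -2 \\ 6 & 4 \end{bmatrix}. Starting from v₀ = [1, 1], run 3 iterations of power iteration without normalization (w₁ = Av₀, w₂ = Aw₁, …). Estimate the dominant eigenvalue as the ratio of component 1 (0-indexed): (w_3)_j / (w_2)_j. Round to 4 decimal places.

w1 = Av₀ = (-4, 10)
w2 = Aw1 = (-12, 16)
w3 = Aw2 = (-8, -8)
Ratio at component: -8 / 16 = -0.5000

λ ≈ -0.5000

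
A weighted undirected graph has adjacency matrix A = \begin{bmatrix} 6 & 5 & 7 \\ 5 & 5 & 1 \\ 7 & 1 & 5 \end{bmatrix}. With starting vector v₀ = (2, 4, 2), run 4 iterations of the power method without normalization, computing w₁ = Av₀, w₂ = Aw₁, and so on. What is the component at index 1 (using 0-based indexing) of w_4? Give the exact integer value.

w1 = Av₀ = (6·2 + 5·4 + 7·2; 5·2 + 5·4 + 1·2; 7·2 + 1·4 + 5·2) = (46, 32, 28)
w2 = Aw1 = (6·46 + 5·32 + 7·28; 5·46 + 5·32 + 1·28; 7·46 + 1·32 + 5·28) = (632, 418, 494)
w3 = Aw2 = (9340, 5744, 7312)
w4 = Aw3 = (135944, 82732, 107684)
The requested component of w4 is 82732.

82732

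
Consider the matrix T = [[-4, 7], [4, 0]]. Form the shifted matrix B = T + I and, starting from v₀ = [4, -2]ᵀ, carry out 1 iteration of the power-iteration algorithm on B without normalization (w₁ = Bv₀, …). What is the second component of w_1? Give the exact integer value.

14

B = T + I has rows (-3, 7); (4, 1)
w1 = Bv₀ = ((-3)·4 + 7·(-2); 4·4 + 1·(-2)) = (-26, 14)
Requested component of w1: 14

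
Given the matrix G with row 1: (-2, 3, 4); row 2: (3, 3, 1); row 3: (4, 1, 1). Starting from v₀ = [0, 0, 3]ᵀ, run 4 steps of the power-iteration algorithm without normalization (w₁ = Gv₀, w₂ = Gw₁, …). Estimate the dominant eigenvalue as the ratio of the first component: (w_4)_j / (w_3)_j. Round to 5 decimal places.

λ ≈ 0.53279

w1 = Gv₀ = (12, 3, 3)
w2 = Gw1 = (-3, 48, 54)
w3 = Gw2 = (366, 189, 90)
w4 = Gw3 = (195, 1755, 1743)
Ratio at component: 195 / 366 = 0.53279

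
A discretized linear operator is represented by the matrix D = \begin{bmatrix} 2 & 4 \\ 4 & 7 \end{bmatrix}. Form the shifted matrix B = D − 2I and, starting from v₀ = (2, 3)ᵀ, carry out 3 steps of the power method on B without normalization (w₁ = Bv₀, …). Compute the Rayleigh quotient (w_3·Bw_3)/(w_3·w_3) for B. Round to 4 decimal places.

B = D − 2I has rows (0, 4); (4, 5)
w1 = Bv₀ = (0·2 + 4·3; 4·2 + 5·3) = (12, 23)
w2 = Bw1 = (0·12 + 4·23; 4·12 + 5·23) = (92, 163)
w3 = Bw2 = (652, 1183)
Bw3 = (4732, 8523)
w3·Bw3 = 13167973; w3·w3 = 1824593; μ ≈ 13167973/1824593 = 7.2169

μ ≈ 7.2169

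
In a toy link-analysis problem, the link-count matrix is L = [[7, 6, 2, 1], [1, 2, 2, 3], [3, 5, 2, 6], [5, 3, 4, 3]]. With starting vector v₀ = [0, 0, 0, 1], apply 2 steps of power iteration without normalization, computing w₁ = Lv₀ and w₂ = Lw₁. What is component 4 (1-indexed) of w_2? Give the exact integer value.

w1 = Lv₀ = (7·0 + 6·0 + 2·0 + 1·1; 1·0 + 2·0 + 2·0 + 3·1; 3·0 + 5·0 + 2·0 + 6·1; 5·0 + 3·0 + 4·0 + 3·1) = (1, 3, 6, 3)
w2 = Lw1 = (7·1 + 6·3 + 2·6 + 1·3; 1·1 + 2·3 + 2·6 + 3·3; 3·1 + 5·3 + 2·6 + 6·3; 5·1 + 3·3 + 4·6 + 3·3) = (40, 28, 48, 47)
The requested component of w2 is 47.

47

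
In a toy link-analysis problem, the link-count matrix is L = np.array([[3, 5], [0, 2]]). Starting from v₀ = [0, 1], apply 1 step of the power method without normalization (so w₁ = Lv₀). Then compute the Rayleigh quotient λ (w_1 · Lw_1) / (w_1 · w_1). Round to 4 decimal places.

w1 = Lv₀ = (3·0 + 5·1; 0·0 + 2·1) = (5, 2)
Lw1 = (25, 4)
w1·Lw1 = 5·25 + 2·4 = 133; w1·w1 = 5·5 + 2·2 = 29
λ ≈ 133/29 = 4.5862

4.5862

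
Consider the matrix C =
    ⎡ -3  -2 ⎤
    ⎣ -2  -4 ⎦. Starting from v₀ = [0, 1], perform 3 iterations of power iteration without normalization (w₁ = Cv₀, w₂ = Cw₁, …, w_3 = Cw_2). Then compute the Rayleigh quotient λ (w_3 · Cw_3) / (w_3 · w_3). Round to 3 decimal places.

-5.561

w1 = Cv₀ = (-2, -4)
w2 = Cw1 = (14, 20)
w3 = Cw2 = (-82, -108)
Cw3 = (462, 596)
w3·Cw3 = (-82)·462 + (-108)·596 = -102252; w3·w3 = (-82)·(-82) + (-108)·(-108) = 18388
λ ≈ -102252/18388 = -5.561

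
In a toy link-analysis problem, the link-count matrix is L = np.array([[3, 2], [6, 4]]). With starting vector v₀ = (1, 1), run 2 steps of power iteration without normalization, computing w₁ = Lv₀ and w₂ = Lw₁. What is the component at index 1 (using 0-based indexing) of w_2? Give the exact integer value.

70

w1 = Lv₀ = (3·1 + 2·1; 6·1 + 4·1) = (5, 10)
w2 = Lw1 = (3·5 + 2·10; 6·5 + 4·10) = (35, 70)
The requested component of w2 is 70.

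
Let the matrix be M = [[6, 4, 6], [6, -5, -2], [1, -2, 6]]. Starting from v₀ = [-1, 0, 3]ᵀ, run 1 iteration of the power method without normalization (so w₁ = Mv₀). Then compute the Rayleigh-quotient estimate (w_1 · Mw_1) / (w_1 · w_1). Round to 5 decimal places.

4.64818

w1 = Mv₀ = (12, -12, 17)
Mw1 = (126, 98, 138)
w1·Mw1 = 12·126 + (-12)·98 + 17·138 = 2682; w1·w1 = 12·12 + (-12)·(-12) + 17·17 = 577
λ ≈ 2682/577 = 4.64818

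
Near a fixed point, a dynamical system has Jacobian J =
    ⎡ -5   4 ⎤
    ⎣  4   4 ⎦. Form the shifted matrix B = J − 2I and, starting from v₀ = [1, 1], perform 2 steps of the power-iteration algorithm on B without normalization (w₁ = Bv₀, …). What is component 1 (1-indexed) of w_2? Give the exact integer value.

B = J − 2I has rows (-7, 4); (4, 2)
w1 = Bv₀ = ((-7)·1 + 4·1; 4·1 + 2·1) = (-3, 6)
w2 = Bw1 = ((-7)·(-3) + 4·6; 4·(-3) + 2·6) = (45, 0)
Requested component of w2: 45

45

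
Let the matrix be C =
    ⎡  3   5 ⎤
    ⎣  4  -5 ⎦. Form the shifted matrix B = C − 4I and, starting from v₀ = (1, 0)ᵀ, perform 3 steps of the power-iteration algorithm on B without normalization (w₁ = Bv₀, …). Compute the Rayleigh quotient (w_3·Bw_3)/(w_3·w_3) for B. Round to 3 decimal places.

B = C − 4I has rows (-1, 5); (4, -9)
w1 = Bv₀ = ((-1)·1 + 5·0; 4·1 + (-9)·0) = (-1, 4)
w2 = Bw1 = ((-1)·(-1) + 5·4; 4·(-1) + (-9)·4) = (21, -40)
w3 = Bw2 = (-221, 444)
Bw3 = (2441, -4880)
w3·Bw3 = -2706181; w3·w3 = 245977; μ ≈ -2706181/245977 = -11.002

-11.002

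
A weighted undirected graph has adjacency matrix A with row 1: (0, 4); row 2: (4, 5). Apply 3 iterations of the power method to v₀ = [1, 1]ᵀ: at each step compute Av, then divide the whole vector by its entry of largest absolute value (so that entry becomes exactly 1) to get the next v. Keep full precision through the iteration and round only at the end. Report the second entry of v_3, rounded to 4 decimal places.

Av0 = (4.00000, 9.00000); divide by 9.00000 → v1 = (0.44444, 1.00000)
Av1 = (4.00000, 6.77778); divide by 6.77778 → v2 = (0.59016, 1.00000)
Av2 = (4.00000, 7.36066); divide by 7.36066 → v3 = (0.54343, 1.00000)
Requested entry of v3: 449/449 = 1.0000

1.0000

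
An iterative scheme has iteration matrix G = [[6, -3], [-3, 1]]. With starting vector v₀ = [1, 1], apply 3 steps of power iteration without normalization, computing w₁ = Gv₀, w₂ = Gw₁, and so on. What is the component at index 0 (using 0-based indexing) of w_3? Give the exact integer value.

w1 = Gv₀ = (6·1 + (-3)·1; (-3)·1 + 1·1) = (3, -2)
w2 = Gw1 = (6·3 + (-3)·(-2); (-3)·3 + 1·(-2)) = (24, -11)
w3 = Gw2 = (177, -83)
The requested component of w3 is 177.

177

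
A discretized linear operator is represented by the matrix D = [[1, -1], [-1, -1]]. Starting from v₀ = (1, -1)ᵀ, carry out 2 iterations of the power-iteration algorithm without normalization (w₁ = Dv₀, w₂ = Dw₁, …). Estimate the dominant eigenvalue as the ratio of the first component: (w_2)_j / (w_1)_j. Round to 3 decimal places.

w1 = Dv₀ = (2, 0)
w2 = Dw1 = (2, -2)
Ratio at component: 2 / 2 = 1.000

λ ≈ 1.000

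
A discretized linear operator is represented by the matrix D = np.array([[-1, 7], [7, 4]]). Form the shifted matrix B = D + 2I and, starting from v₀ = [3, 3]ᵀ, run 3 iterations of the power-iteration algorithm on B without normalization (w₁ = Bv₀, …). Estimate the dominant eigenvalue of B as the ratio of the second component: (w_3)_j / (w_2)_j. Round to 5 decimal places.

11.17164

B = D + 2I has rows (1, 7); (7, 6)
w1 = Bv₀ = (1·3 + 7·3; 7·3 + 6·3) = (24, 39)
w2 = Bw1 = (1·24 + 7·39; 7·24 + 6·39) = (297, 402)
w3 = Bw2 = (3111, 4491)
Ratio: 4491/402 = 11.17164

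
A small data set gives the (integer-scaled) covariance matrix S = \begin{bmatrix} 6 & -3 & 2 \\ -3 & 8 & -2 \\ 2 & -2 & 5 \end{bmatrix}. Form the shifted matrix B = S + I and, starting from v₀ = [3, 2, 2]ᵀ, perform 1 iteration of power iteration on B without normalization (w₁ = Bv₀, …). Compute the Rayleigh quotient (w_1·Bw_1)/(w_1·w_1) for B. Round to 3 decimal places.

7.117

B = S + I has rows (7, -3, 2); (-3, 9, -2); (2, -2, 6)
w1 = Bv₀ = (7·3 + (-3)·2 + 2·2; (-3)·3 + 9·2 + (-2)·2; 2·3 + (-2)·2 + 6·2) = (19, 5, 14)
Bw1 = (146, -40, 112)
w1·Bw1 = 4142; w1·w1 = 582; μ ≈ 4142/582 = 7.117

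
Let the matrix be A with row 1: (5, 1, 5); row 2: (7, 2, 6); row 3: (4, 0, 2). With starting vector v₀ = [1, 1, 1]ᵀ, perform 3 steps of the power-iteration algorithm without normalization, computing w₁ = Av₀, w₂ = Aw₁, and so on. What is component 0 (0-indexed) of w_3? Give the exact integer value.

923

w1 = Av₀ = (5·1 + 1·1 + 5·1; 7·1 + 2·1 + 6·1; 4·1 + 0·1 + 2·1) = (11, 15, 6)
w2 = Aw1 = (5·11 + 1·15 + 5·6; 7·11 + 2·15 + 6·6; 4·11 + 0·15 + 2·6) = (100, 143, 56)
w3 = Aw2 = (923, 1322, 512)
The requested component of w3 is 923.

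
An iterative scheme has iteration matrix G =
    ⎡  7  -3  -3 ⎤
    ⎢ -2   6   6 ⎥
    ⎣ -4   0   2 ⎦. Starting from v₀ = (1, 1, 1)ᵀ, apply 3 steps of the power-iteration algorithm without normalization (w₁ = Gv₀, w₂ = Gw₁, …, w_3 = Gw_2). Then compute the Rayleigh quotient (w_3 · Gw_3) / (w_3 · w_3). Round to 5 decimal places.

10.10117

w1 = Gv₀ = (7·1 + (-3)·1 + (-3)·1; (-2)·1 + 6·1 + 6·1; (-4)·1 + 0·1 + 2·1) = (1, 10, -2)
w2 = Gw1 = (7·1 + (-3)·10 + (-3)·(-2); (-2)·1 + 6·10 + 6·(-2); (-4)·1 + 0·10 + 2·(-2)) = (-17, 46, -8)
w3 = Gw2 = (-233, 262, 52)
Gw3 = (-2573, 2350, 1036)
w3·Gw3 = (-233)·(-2573) + 262·2350 + 52·1036 = 1269081; w3·w3 = (-233)·(-233) + 262·262 + 52·52 = 125637
λ ≈ 1269081/125637 = 10.10117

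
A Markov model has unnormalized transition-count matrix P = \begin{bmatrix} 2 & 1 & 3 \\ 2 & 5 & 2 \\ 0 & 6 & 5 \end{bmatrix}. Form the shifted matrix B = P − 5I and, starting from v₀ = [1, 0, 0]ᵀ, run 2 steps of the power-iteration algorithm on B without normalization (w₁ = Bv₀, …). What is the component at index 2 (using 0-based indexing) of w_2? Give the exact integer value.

12

B = P − 5I has rows (-3, 1, 3); (2, 0, 2); (0, 6, 0)
w1 = Bv₀ = ((-3)·1 + 1·0 + 3·0; 2·1 + 0·0 + 2·0; 0·1 + 6·0 + 0·0) = (-3, 2, 0)
w2 = Bw1 = ((-3)·(-3) + 1·2 + 3·0; 2·(-3) + 0·2 + 2·0; 0·(-3) + 6·2 + 0·0) = (11, -6, 12)
Requested component of w2: 12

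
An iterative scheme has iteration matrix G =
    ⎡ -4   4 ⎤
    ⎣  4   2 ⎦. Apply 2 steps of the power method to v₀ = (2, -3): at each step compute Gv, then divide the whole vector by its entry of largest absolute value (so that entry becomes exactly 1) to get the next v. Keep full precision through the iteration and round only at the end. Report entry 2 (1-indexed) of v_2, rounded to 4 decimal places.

-0.8636

Gv0 = (-20.00000, 2.00000); divide by -20.00000 → v1 = (1.00000, -0.10000)
Gv1 = (-4.40000, 3.80000); divide by -4.40000 → v2 = (1.00000, -0.86364)
Requested entry of v2: -76/88 = -0.8636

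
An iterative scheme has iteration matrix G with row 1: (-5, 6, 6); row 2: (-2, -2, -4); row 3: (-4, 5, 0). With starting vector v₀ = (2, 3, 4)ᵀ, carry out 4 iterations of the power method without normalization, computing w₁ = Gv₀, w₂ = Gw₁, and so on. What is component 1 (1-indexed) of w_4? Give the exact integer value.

17426

w1 = Gv₀ = (32, -26, 7)
w2 = Gw1 = (-274, -40, -258)
w3 = Gw2 = (-418, 1660, 896)
w4 = Gw3 = (17426, -6068, 9972)
The requested component of w4 is 17426.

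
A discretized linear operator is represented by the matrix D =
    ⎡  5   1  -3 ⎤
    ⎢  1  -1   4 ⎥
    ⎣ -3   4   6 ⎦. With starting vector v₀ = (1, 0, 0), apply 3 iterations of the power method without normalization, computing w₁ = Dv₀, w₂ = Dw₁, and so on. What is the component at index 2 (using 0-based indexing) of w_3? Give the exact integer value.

-311

w1 = Dv₀ = (5·1 + 1·0 + (-3)·0; 1·1 + (-1)·0 + 4·0; (-3)·1 + 4·0 + 6·0) = (5, 1, -3)
w2 = Dw1 = (5·5 + 1·1 + (-3)·(-3); 1·5 + (-1)·1 + 4·(-3); (-3)·5 + 4·1 + 6·(-3)) = (35, -8, -29)
w3 = Dw2 = (254, -73, -311)
The requested component of w3 is -311.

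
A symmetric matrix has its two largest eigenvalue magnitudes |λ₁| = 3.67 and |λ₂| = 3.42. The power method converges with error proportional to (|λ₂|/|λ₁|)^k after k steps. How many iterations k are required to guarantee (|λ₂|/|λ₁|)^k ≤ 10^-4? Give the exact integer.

131

|λ₂/λ₁| = 3.42/3.67 = 0.93188
Need k ≥ ln(10^-4) / ln(0.93188) = -9.2103 / -0.0706 ≈ 130.548
Smallest integer k satisfying the bound: 131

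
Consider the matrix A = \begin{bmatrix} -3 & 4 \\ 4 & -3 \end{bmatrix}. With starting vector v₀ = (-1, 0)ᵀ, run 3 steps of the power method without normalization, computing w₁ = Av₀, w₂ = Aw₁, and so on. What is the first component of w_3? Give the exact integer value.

171

w1 = Av₀ = ((-3)·(-1) + 4·0; 4·(-1) + (-3)·0) = (3, -4)
w2 = Aw1 = ((-3)·3 + 4·(-4); 4·3 + (-3)·(-4)) = (-25, 24)
w3 = Aw2 = (171, -172)
The requested component of w3 is 171.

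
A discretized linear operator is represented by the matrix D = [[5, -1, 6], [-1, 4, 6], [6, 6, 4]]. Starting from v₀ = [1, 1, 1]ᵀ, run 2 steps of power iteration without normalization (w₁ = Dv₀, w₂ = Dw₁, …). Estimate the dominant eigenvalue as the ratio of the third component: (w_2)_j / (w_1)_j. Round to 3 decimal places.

w1 = Dv₀ = (5·1 + (-1)·1 + 6·1; (-1)·1 + 4·1 + 6·1; 6·1 + 6·1 + 4·1) = (10, 9, 16)
w2 = Dw1 = (5·10 + (-1)·9 + 6·16; (-1)·10 + 4·9 + 6·16; 6·10 + 6·9 + 4·16) = (137, 122, 178)
Ratio at component: 178 / 16 = 11.125

11.125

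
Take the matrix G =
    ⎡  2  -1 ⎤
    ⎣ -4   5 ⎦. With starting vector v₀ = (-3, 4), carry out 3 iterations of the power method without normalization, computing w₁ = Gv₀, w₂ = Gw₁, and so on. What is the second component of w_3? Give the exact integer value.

1208

w1 = Gv₀ = (2·(-3) + (-1)·4; (-4)·(-3) + 5·4) = (-10, 32)
w2 = Gw1 = (2·(-10) + (-1)·32; (-4)·(-10) + 5·32) = (-52, 200)
w3 = Gw2 = (-304, 1208)
The requested component of w3 is 1208.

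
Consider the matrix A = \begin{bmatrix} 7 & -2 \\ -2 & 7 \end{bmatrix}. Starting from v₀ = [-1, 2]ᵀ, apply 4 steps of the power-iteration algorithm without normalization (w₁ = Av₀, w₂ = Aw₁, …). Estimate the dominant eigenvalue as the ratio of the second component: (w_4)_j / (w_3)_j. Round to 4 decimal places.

w1 = Av₀ = (7·(-1) + (-2)·2; (-2)·(-1) + 7·2) = (-11, 16)
w2 = Aw1 = (7·(-11) + (-2)·16; (-2)·(-11) + 7·16) = (-109, 134)
w3 = Aw2 = (-1031, 1156)
w4 = Aw3 = (-9529, 10154)
Ratio at component: 10154 / 1156 = 8.7837

8.7837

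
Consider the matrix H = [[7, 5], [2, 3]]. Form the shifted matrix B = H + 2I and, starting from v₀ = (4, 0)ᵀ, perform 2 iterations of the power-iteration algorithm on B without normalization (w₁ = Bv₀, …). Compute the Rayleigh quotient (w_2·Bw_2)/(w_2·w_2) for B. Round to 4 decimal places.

B = H + 2I has rows (9, 5); (2, 5)
w1 = Bv₀ = (36, 8)
w2 = Bw1 = (364, 112)
Bw2 = (3836, 1288)
w2·Bw2 = 1540560; w2·w2 = 145040; μ ≈ 1540560/145040 = 10.6216

10.6216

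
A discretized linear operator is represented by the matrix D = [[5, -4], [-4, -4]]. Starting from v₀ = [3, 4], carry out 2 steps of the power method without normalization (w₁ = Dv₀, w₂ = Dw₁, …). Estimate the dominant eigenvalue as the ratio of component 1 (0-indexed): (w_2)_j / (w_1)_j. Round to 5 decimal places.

w1 = Dv₀ = (-1, -28)
w2 = Dw1 = (107, 116)
Ratio at component: 116 / -28 = -4.14286

-4.14286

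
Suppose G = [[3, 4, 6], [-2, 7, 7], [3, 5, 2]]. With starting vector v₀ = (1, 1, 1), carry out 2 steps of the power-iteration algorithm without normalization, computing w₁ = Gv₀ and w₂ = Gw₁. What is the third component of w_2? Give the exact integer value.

119

w1 = Gv₀ = (13, 12, 10)
w2 = Gw1 = (147, 128, 119)
The requested component of w2 is 119.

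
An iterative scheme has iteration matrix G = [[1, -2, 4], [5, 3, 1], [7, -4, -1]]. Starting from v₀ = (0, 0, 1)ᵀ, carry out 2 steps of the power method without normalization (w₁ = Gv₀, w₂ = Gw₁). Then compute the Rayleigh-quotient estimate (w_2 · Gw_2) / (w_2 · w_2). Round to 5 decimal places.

w1 = Gv₀ = (4, 1, -1)
w2 = Gw1 = (-2, 22, 25)
Gw2 = (54, 81, -127)
w2·Gw2 = (-2)·54 + 22·81 + 25·(-127) = -1501; w2·w2 = (-2)·(-2) + 22·22 + 25·25 = 1113
λ ≈ -1501/1113 = -1.34861

λ ≈ -1.34861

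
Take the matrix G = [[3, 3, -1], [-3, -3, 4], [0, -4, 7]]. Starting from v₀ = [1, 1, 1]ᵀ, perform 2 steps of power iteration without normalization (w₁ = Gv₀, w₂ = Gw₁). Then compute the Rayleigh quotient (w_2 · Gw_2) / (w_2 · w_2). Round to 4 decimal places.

λ ≈ 6.5395

w1 = Gv₀ = (5, -2, 3)
w2 = Gw1 = (6, 3, 29)
Gw2 = (-2, 89, 191)
w2·Gw2 = 6·(-2) + 3·89 + 29·191 = 5794; w2·w2 = 6·6 + 3·3 + 29·29 = 886
λ ≈ 5794/886 = 6.5395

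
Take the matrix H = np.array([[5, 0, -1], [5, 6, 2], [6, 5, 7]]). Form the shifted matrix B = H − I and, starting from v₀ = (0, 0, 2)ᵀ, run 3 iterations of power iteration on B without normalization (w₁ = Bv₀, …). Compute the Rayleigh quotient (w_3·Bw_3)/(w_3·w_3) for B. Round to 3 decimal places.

6.393

B = H − I has rows (4, 0, -1); (5, 5, 2); (6, 5, 6)
w1 = Bv₀ = (4·0 + 0·0 + (-1)·2; 5·0 + 5·0 + 2·2; 6·0 + 5·0 + 6·2) = (-2, 4, 12)
w2 = Bw1 = (4·(-2) + 0·4 + (-1)·12; 5·(-2) + 5·4 + 2·12; 6·(-2) + 5·4 + 6·12) = (-20, 34, 80)
w3 = Bw2 = (-160, 230, 530)
Bw3 = (-1170, 1410, 3370)
w3·Bw3 = 2297600; w3·w3 = 359400; μ ≈ 2297600/359400 = 6.393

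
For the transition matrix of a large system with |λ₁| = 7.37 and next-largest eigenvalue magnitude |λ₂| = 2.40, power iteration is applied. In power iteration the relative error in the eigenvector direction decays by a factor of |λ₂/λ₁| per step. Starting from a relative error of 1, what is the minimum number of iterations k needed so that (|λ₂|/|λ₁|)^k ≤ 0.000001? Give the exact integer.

|λ₂/λ₁| = 2.40/7.37 = 0.32564
Need k ≥ ln(0.000001) / ln(0.32564) = -13.8155 / -1.1219 ≈ 12.314
Smallest integer k satisfying the bound: 13

13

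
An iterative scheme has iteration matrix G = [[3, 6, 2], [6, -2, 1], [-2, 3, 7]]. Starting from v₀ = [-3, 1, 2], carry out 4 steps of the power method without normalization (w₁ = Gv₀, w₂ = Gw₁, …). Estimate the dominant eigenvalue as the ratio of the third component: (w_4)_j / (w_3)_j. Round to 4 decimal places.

w1 = Gv₀ = (3·(-3) + 6·1 + 2·2; 6·(-3) + (-2)·1 + 1·2; (-2)·(-3) + 3·1 + 7·2) = (1, -18, 23)
w2 = Gw1 = (3·1 + 6·(-18) + 2·23; 6·1 + (-2)·(-18) + 1·23; (-2)·1 + 3·(-18) + 7·23) = (-59, 65, 105)
w3 = Gw2 = (423, -379, 1048)
w4 = Gw3 = (1091, 4344, 5353)
Ratio at component: 5353 / 1048 = 5.1078

λ ≈ 5.1078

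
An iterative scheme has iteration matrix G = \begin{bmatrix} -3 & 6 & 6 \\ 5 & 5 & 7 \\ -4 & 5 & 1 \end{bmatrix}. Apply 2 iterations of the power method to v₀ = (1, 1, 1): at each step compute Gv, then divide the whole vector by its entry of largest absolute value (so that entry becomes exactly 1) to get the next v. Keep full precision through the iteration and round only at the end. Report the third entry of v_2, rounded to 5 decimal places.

0.35417

Gv0 = (9.000000, 17.000000, 2.000000); divide by 17.000000 → v1 = (0.529412, 1.000000, 0.117647)
Gv1 = (5.117647, 8.470588, 3.000000); divide by 8.470588 → v2 = (0.604167, 1.000000, 0.354167)
Requested entry of v2: 51/144 = 0.35417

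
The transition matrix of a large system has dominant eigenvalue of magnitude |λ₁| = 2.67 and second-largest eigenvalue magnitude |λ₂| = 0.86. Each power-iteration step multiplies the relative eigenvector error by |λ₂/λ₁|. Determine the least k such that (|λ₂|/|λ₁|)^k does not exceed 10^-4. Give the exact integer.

9

|λ₂/λ₁| = 0.86/2.67 = 0.32210
Need k ≥ ln(10^-4) / ln(0.32210) = -9.2103 / -1.1329 ≈ 8.130
Smallest integer k satisfying the bound: 9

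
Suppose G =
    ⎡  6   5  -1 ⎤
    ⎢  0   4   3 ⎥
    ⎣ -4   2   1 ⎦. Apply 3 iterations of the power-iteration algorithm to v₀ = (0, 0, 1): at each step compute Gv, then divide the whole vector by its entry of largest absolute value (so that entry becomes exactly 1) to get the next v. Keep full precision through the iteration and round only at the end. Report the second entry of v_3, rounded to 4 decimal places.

0.8304

Gv0 = (-1.00000, 3.00000, 1.00000); divide by 3.00000 → v1 = (-0.33333, 1.00000, 0.33333)
Gv1 = (2.66667, 5.00000, 3.66667); divide by 5.00000 → v2 = (0.53333, 1.00000, 0.73333)
Gv2 = (7.46667, 6.20000, 0.60000); divide by 7.46667 → v3 = (1.00000, 0.83036, 0.08036)
Requested entry of v3: 93/112 = 0.8304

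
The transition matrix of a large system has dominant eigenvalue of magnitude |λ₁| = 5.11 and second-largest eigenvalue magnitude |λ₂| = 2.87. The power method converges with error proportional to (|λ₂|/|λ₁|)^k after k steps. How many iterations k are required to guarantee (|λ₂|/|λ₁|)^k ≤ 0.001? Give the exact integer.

12

|λ₂/λ₁| = 2.87/5.11 = 0.56164
Need k ≥ ln(0.001) / ln(0.56164) = -6.9078 / -0.5769 ≈ 11.974
Smallest integer k satisfying the bound: 12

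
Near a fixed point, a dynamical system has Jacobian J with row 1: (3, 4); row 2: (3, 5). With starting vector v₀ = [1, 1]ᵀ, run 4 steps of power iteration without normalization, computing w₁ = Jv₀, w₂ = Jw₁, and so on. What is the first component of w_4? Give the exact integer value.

w1 = Jv₀ = (7, 8)
w2 = Jw1 = (53, 61)
w3 = Jw2 = (403, 464)
w4 = Jw3 = (3065, 3529)
The requested component of w4 is 3065.

3065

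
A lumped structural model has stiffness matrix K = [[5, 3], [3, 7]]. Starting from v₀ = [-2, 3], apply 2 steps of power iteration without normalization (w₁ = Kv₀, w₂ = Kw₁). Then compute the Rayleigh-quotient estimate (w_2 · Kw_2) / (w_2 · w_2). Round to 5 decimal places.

w1 = Kv₀ = (5·(-2) + 3·3; 3·(-2) + 7·3) = (-1, 15)
w2 = Kw1 = (5·(-1) + 3·15; 3·(-1) + 7·15) = (40, 102)
Kw2 = (506, 834)
w2·Kw2 = 40·506 + 102·834 = 105308; w2·w2 = 40·40 + 102·102 = 12004
λ ≈ 105308/12004 = 8.77274

8.77274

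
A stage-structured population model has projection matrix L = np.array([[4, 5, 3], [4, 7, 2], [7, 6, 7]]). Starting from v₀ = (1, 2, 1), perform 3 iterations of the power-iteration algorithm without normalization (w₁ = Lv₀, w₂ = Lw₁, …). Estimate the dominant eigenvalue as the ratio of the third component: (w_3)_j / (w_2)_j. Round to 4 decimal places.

λ ≈ 14.7957

w1 = Lv₀ = (4·1 + 5·2 + 3·1; 4·1 + 7·2 + 2·1; 7·1 + 6·2 + 7·1) = (17, 20, 26)
w2 = Lw1 = (4·17 + 5·20 + 3·26; 4·17 + 7·20 + 2·26; 7·17 + 6·20 + 7·26) = (246, 260, 421)
w3 = Lw2 = (3547, 3646, 6229)
Ratio at component: 6229 / 421 = 14.7957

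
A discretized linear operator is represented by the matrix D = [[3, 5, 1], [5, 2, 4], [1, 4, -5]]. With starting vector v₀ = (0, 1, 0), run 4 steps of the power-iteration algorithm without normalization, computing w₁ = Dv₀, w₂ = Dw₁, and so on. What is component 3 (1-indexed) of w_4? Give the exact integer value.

w1 = Dv₀ = (3·0 + 5·1 + 1·0; 5·0 + 2·1 + 4·0; 1·0 + 4·1 + (-5)·0) = (5, 2, 4)
w2 = Dw1 = (3·5 + 5·2 + 1·4; 5·5 + 2·2 + 4·4; 1·5 + 4·2 + (-5)·4) = (29, 45, -7)
w3 = Dw2 = (305, 207, 244)
w4 = Dw3 = (2194, 2915, -87)
The requested component of w4 is -87.

-87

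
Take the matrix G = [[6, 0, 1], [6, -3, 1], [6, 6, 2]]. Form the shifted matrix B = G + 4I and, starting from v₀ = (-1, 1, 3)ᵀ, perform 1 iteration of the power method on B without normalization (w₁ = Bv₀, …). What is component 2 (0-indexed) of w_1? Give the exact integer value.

18

B = G + 4I has rows (10, 0, 1); (6, 1, 1); (6, 6, 6)
w1 = Bv₀ = (10·(-1) + 0·1 + 1·3; 6·(-1) + 1·1 + 1·3; 6·(-1) + 6·1 + 6·3) = (-7, -2, 18)
Requested component of w1: 18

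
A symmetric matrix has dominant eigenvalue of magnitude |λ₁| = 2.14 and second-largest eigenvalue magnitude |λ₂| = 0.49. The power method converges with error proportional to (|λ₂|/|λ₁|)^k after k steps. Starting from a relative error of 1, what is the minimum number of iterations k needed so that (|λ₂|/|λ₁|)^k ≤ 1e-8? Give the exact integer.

|λ₂/λ₁| = 0.49/2.14 = 0.22897
Need k ≥ ln(1e-8) / ln(0.22897) = -18.4207 / -1.4742 ≈ 12.496
Smallest integer k satisfying the bound: 13

13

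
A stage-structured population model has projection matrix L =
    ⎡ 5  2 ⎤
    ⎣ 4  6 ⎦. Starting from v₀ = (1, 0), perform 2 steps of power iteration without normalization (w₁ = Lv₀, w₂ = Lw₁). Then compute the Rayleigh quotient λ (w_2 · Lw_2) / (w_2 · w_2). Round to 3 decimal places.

w1 = Lv₀ = (5·1 + 2·0; 4·1 + 6·0) = (5, 4)
w2 = Lw1 = (5·5 + 2·4; 4·5 + 6·4) = (33, 44)
Lw2 = (253, 396)
w2·Lw2 = 33·253 + 44·396 = 25773; w2·w2 = 33·33 + 44·44 = 3025
λ ≈ 25773/3025 = 8.520

8.520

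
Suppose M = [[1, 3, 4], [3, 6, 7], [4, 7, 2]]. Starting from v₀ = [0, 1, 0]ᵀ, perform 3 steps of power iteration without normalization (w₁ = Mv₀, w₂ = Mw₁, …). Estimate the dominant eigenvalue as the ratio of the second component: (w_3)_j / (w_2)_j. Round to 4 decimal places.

w1 = Mv₀ = (1·0 + 3·1 + 4·0; 3·0 + 6·1 + 7·0; 4·0 + 7·1 + 2·0) = (3, 6, 7)
w2 = Mw1 = (1·3 + 3·6 + 4·7; 3·3 + 6·6 + 7·7; 4·3 + 7·6 + 2·7) = (49, 94, 68)
w3 = Mw2 = (603, 1187, 990)
Ratio at component: 1187 / 94 = 12.6277

12.6277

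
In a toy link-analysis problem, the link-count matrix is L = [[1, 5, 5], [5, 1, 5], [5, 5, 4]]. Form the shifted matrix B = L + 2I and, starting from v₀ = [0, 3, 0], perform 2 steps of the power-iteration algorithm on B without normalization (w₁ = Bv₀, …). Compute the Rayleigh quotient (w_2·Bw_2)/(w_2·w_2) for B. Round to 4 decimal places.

14.1301

B = L + 2I has rows (3, 5, 5); (5, 3, 5); (5, 5, 6)
w1 = Bv₀ = (15, 9, 15)
w2 = Bw1 = (165, 177, 210)
Bw2 = (2430, 2406, 2970)
w2·Bw2 = 1450512; w2·w2 = 102654; μ ≈ 1450512/102654 = 14.1301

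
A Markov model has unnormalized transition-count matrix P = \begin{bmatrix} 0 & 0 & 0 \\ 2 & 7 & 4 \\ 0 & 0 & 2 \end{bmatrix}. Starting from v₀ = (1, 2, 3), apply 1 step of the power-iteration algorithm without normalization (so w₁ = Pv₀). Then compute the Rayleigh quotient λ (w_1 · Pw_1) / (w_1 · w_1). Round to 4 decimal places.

7.6000

w1 = Pv₀ = (0·1 + 0·2 + 0·3; 2·1 + 7·2 + 4·3; 0·1 + 0·2 + 2·3) = (0, 28, 6)
Pw1 = (0, 220, 12)
w1·Pw1 = 0·0 + 28·220 + 6·12 = 6232; w1·w1 = 0·0 + 28·28 + 6·6 = 820
λ ≈ 6232/820 = 7.6000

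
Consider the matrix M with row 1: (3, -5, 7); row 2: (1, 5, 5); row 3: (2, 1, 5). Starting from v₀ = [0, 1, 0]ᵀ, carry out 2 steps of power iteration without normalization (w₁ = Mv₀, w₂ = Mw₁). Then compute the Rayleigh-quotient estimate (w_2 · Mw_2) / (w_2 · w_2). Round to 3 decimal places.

w1 = Mv₀ = (3·0 + (-5)·1 + 7·0; 1·0 + 5·1 + 5·0; 2·0 + 1·1 + 5·0) = (-5, 5, 1)
w2 = Mw1 = (3·(-5) + (-5)·5 + 7·1; 1·(-5) + 5·5 + 5·1; 2·(-5) + 1·5 + 5·1) = (-33, 25, 0)
Mw2 = (-224, 92, -41)
w2·Mw2 = (-33)·(-224) + 25·92 + 0·(-41) = 9692; w2·w2 = (-33)·(-33) + 25·25 + 0·0 = 1714
λ ≈ 9692/1714 = 5.655

λ ≈ 5.655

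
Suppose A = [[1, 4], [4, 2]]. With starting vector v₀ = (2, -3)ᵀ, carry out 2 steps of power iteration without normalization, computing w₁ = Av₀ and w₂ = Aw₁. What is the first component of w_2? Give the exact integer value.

-2

w1 = Av₀ = (1·2 + 4·(-3); 4·2 + 2·(-3)) = (-10, 2)
w2 = Aw1 = (1·(-10) + 4·2; 4·(-10) + 2·2) = (-2, -36)
The requested component of w2 is -2.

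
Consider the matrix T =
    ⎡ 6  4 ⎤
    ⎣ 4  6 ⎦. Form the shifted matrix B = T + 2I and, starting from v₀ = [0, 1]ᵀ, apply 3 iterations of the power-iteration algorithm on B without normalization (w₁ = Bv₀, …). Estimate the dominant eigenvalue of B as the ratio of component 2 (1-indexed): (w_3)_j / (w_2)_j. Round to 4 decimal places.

μ ≈ 11.2000

B = T + 2I has rows (8, 4); (4, 8)
w1 = Bv₀ = (4, 8)
w2 = Bw1 = (64, 80)
w3 = Bw2 = (832, 896)
Ratio: 896/80 = 11.2000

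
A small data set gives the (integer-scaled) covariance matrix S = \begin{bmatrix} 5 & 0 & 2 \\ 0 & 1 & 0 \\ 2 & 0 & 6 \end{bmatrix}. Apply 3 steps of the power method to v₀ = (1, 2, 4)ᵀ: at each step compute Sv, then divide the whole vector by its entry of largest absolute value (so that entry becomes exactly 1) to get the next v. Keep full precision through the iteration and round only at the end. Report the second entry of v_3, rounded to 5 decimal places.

Sv0 = (13.000000, 2.000000, 26.000000); divide by 26.000000 → v1 = (0.500000, 0.076923, 1.000000)
Sv1 = (4.500000, 0.076923, 7.000000); divide by 7.000000 → v2 = (0.642857, 0.010989, 1.000000)
Sv2 = (5.214286, 0.010989, 7.285714); divide by 7.285714 → v3 = (0.715686, 0.001508, 1.000000)
Requested entry of v3: 2/1326 = 0.00151

0.00151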